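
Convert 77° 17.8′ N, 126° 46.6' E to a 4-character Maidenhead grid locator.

PQ37

Add 180° to longitude and 90° to latitude: 306.78, 167.30.
Field: lon ⌊306.78/20⌋ = 15 → P; lat ⌊167.30/10⌋ = 16 → Q.
Square: lon ⌊6.78/2⌋ = 3; lat ⌊7.30/1⌋ = 7.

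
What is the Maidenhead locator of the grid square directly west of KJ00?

Longitude square 0; −1 → -1, wraps to 9, carry into field.
Longitude field K = 10; −1 → 9 = J.
The latitude characters are unchanged.

JJ90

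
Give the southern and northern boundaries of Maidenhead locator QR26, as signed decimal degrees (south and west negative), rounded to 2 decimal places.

86.00, 87.00

Field Q=16, R=17: +16·20° lon, +17·10° lat → SW at lon 140°, lat 80°.
Square 2, 6: +2·2° lon, +6·1° lat → SW at lon 144°, lat 86°.
Cell spans 2° lon × 1° lat.
south 86.00, north 87.00.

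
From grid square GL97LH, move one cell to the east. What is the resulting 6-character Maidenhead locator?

Longitude subsquare l = 11; +1 → 12 = m.
The latitude characters are unchanged.

GL97mh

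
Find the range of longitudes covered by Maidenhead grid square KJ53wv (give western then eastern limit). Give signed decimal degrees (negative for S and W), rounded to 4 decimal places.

31.8333, 31.9167

Field K=10, J=9: +10·20° lon, +9·10° lat → SW at lon 20°, lat 0°.
Square 5, 3: +5·2° lon, +3·1° lat → SW at lon 30°, lat 3°.
Subsquare w=22, v=21: +22·0.0833333° lon, +21·0.0416667° lat → SW at lon 31.8333°, lat 3.875°.
Cell spans 0.0833333° lon × 0.0416667° lat.
west 31.8333, east 31.9167.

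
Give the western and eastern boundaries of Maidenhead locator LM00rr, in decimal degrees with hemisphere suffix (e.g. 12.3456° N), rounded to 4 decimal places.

41.4167° E, 41.5000° E

Field L=11, M=12: +11·20° lon, +12·10° lat → SW at lon 40°, lat 30°.
Square 0, 0: +0·2° lon, +0·1° lat → SW at lon 40°, lat 30°.
Subsquare r=17, r=17: +17·0.0833333° lon, +17·0.0416667° lat → SW at lon 41.4167°, lat 30.7083°.
Cell spans 0.0833333° lon × 0.0416667° lat.
west 41.4167° E, east 41.5000° E.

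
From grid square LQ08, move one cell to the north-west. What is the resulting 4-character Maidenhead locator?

Longitude square 0; −1 → -1, wraps to 9, carry into field.
Longitude field L = 11; −1 → 10 = K.
Latitude square 8; +1 → 9.

KQ99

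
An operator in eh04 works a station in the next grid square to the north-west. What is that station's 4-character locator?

Longitude square 0; −1 → -1, wraps to 9, carry into field.
Longitude field E = 4; −1 → 3 = D.
Latitude square 4; +1 → 5.

DH95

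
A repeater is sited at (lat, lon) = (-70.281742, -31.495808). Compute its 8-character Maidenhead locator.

HB49gr02

Shift to the Maidenhead origin (180°W, 90°S): lon 148.50419, lat 19.71826.
Field (20°×10°, letters A–R): lon ⌊148.50419/20⌋ = 7 → H; lat ⌊19.71826/10⌋ = 1 → B.
Square (2°×1°, digits 0–9): lon ⌊8.50419/2⌋ = 4; lat ⌊9.71826/1⌋ = 9.
Subsquare (5′×2.5′, letters a–x): lon ⌊0.50419/0.0833333⌋ = 6 → g; lat ⌊0.71826/0.0416667⌋ = 17 → r.
Extended square (30″×15″, digits 0–9): lon ⌊0.00419/0.00833333⌋ = 0; lat ⌊0.00992/0.00416667⌋ = 2.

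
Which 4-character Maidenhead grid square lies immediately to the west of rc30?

Longitude square 3; −1 → 2.
The latitude characters are unchanged.

RC20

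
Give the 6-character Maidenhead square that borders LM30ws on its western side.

Longitude subsquare w = 22; −1 → 21 = v.
The latitude characters are unchanged.

LM30vs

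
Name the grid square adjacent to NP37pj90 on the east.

Longitude extended square 9; +1 → 10, wraps to 0, carry into subsquare.
Longitude subsquare p = 15; +1 → 16 = q.
The latitude characters are unchanged.

NP37qj00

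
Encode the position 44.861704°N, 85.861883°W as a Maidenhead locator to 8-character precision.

EN74bu66

Offset from 180°W / 90°S: lon 94.13812°, lat 134.86170°.
Field: lon ⌊94.13812/20⌋ = 4 → E; lat ⌊134.86170/10⌋ = 13 → N.
Square: lon ⌊14.13812/2⌋ = 7; lat ⌊4.86170/1⌋ = 4.
Subsquare: lon ⌊0.13812/0.0833333⌋ = 1 → b; lat ⌊0.86170/0.0416667⌋ = 20 → u.
Extended square: lon ⌊0.05478/0.00833333⌋ = 6; lat ⌊0.02837/0.00416667⌋ = 6.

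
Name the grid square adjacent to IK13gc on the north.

Latitude subsquare c = 2; +1 → 3 = d.
The longitude characters are unchanged.

IK13gd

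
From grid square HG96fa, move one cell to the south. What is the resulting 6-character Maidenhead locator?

HG95fx

Latitude subsquare a = 0; −1 → -1, wraps to 23 = x, carry into square.
Latitude square 6; −1 → 5.
The longitude characters are unchanged.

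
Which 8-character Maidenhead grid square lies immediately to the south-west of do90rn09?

DO90qn98

Longitude extended square 0; −1 → -1, wraps to 9, carry into subsquare.
Longitude subsquare r = 17; −1 → 16 = q.
Latitude extended square 9; −1 → 8.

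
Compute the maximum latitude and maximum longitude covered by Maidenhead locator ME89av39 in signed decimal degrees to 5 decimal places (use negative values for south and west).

-40.08333, 76.03333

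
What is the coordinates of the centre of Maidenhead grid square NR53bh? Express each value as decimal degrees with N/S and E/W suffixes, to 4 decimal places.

83.3125° N, 90.1250° E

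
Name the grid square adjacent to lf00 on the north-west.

KF91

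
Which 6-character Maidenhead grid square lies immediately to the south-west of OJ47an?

OJ37xm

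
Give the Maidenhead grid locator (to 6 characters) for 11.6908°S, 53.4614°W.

GH38gh

Shift to the Maidenhead origin (180°W, 90°S): lon 126.5386, lat 78.3092.
Field: lon ⌊126.5386/20⌋ = 6 → G; lat ⌊78.3092/10⌋ = 7 → H.
Square: lon ⌊6.5386/2⌋ = 3; lat ⌊8.3092/1⌋ = 8.
Subsquare: lon ⌊0.5386/0.0833333⌋ = 6 → g; lat ⌊0.3092/0.0416667⌋ = 7 → h.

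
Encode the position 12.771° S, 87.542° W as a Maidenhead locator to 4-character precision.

EH67

Shift to the Maidenhead origin (180°W, 90°S): lon 92.46, lat 77.23.
Field: lon ⌊92.46/20⌋ = 4 → E; lat ⌊77.23/10⌋ = 7 → H.
Square: lon ⌊12.46/2⌋ = 6; lat ⌊7.23/1⌋ = 7.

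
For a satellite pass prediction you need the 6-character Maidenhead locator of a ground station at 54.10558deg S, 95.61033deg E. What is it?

ND75tv

Add 180° to longitude and 90° to latitude: 275.6103, 35.8944.
Field: 275.6103/20 → 13 → N, 35.8944/10 → 3 → D; chars ND.
Square: 15.6103/2 → 7, 5.8944/1 → 5; chars 75.
Subsquare: 1.6103/0.0833333 → 19 → t, 0.8944/0.0416667 → 21 → v; chars tv.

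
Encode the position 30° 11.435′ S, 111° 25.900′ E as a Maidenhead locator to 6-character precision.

OF59rt

Shift to the Maidenhead origin (180°W, 90°S): lon 291.4317, lat 59.8094.
Field: 291.4317/20 → 14 → O, 59.8094/10 → 5 → F; chars OF.
Square: 11.4317/2 → 5, 9.8094/1 → 9; chars 59.
Subsquare: 1.4317/0.0833333 → 17 → r, 0.8094/0.0416667 → 19 → t; chars rt.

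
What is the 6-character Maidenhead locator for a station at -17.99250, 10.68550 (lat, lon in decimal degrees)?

JH52ia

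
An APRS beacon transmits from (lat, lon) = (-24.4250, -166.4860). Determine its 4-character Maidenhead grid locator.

Shift to the Maidenhead origin (180°W, 90°S): lon 13.51, lat 65.58.
Field: lon ⌊13.51/20⌋ = 0 → A; lat ⌊65.58/10⌋ = 6 → G.
Square: lon ⌊13.51/2⌋ = 6; lat ⌊5.58/1⌋ = 5.

AG65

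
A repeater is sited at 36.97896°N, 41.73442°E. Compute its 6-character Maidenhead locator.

LM06ux

Add 180° to longitude and 90° to latitude: 221.7344, 126.9790.
Field (20°×10°, letters A–R): lon ⌊221.7344/20⌋ = 11 → L; lat ⌊126.9790/10⌋ = 12 → M.
Square (2°×1°, digits 0–9): lon ⌊1.7344/2⌋ = 0; lat ⌊6.9790/1⌋ = 6.
Subsquare (5′×2.5′, letters a–x): lon ⌊1.7344/0.0833333⌋ = 20 → u; lat ⌊0.9790/0.0416667⌋ = 23 → x.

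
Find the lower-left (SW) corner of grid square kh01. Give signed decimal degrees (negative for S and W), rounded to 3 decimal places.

Field K=10, H=7: +10·20° lon, +7·10° lat → SW at lon 20°, lat -20°.
Square 0, 1: +0·2° lon, +1·1° lat → SW at lon 20°, lat -19°.
latitude -19.000, longitude 20.000.

-19.000, 20.000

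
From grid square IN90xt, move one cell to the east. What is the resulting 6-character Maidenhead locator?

JN00at

Longitude subsquare x = 23; +1 → 24, wraps to 0 = a, carry into square.
Longitude square 9; +1 → 10, wraps to 0, carry into field.
Longitude field I = 8; +1 → 9 = J.
The latitude characters are unchanged.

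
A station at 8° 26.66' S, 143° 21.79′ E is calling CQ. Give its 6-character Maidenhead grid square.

Add 180° to longitude and 90° to latitude: 323.3632, 81.5557.
Field: lon ⌊323.3632/20⌋ = 16 → Q; lat ⌊81.5557/10⌋ = 8 → I.
Square: lon ⌊3.3632/2⌋ = 1; lat ⌊1.5557/1⌋ = 1.
Subsquare: lon ⌊1.3632/0.0833333⌋ = 16 → q; lat ⌊0.5557/0.0416667⌋ = 13 → n.

QI11qn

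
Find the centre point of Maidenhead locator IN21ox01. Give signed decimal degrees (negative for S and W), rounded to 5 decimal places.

41.96458, -14.82917

Field I=8, N=13: +8·20° lon, +13·10° lat → SW at lon -20°, lat 40°.
Square 2, 1: +2·2° lon, +1·1° lat → SW at lon -16°, lat 41°.
Subsquare o=14, x=23: +14·0.0833333° lon, +23·0.0416667° lat → SW at lon -14.8333°, lat 41.9583°.
Extended square 0, 1: +0·0.00833333° lon, +1·0.00416667° lat → SW at lon -14.8333°, lat 41.9625°.
Cell spans 0.00833333° lon × 0.00416667° lat. Centre is SW corner plus half of each.
latitude 41.96458, longitude -14.82917.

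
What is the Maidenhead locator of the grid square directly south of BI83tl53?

BI83tl52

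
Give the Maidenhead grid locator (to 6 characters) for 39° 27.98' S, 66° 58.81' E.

MF30lm

Add 180° to longitude and 90° to latitude: 246.9802, 50.5337.
Field: lon ⌊246.9802/20⌋ = 12 → M; lat ⌊50.5337/10⌋ = 5 → F.
Square: lon ⌊6.9802/2⌋ = 3; lat ⌊0.5337/1⌋ = 0.
Subsquare: lon ⌊0.9802/0.0833333⌋ = 11 → l; lat ⌊0.5337/0.0416667⌋ = 12 → m.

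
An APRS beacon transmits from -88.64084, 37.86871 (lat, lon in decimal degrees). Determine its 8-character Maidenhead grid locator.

KA81wi46

Offset from 180°W / 90°S: lon 217.86871°, lat 1.35916°.
Field (20°×10°, letters A–R): 217.86871/20 → 10 → K, 1.35916/10 → 0 → A; chars KA.
Square (2°×1°, digits 0–9): 17.86871/2 → 8, 1.35916/1 → 1; chars 81.
Subsquare (5′×2.5′, letters a–x): 1.86871/0.0833333 → 22 → w, 0.35916/0.0416667 → 8 → i; chars wi.
Extended square (30″×15″, digits 0–9): 0.03538/0.00833333 → 4, 0.02583/0.00416667 → 6; chars 46.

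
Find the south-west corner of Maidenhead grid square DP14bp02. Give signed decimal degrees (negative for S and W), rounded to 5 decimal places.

64.63333, -117.91667

Field D=3, P=15: +3·20° lon, +15·10° lat → SW at lon -120°, lat 60°.
Square 1, 4: +1·2° lon, +4·1° lat → SW at lon -118°, lat 64°.
Subsquare b=1, p=15: +1·0.0833333° lon, +15·0.0416667° lat → SW at lon -117.917°, lat 64.625°.
Extended square 0, 2: +0·0.00833333° lon, +2·0.00416667° lat → SW at lon -117.917°, lat 64.6333°.
latitude 64.63333, longitude -117.91667.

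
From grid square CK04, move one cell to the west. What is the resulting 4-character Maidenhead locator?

Longitude square 0; −1 → -1, wraps to 9, carry into field.
Longitude field C = 2; −1 → 1 = B.
The latitude characters are unchanged.

BK94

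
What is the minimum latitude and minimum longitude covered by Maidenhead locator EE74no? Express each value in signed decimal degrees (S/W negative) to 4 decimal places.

-45.4167, -84.9167

Field E=4, E=4: +4·20° lon, +4·10° lat → SW at lon -100°, lat -50°.
Square 7, 4: +7·2° lon, +4·1° lat → SW at lon -86°, lat -46°.
Subsquare n=13, o=14: +13·0.0833333° lon, +14·0.0416667° lat → SW at lon -84.9167°, lat -45.4167°.
latitude -45.4167, longitude -84.9167.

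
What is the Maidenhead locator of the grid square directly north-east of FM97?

Longitude square 9; +1 → 10, wraps to 0, carry into field.
Longitude field F = 5; +1 → 6 = G.
Latitude square 7; +1 → 8.

GM08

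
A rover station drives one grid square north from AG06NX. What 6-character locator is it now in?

Latitude subsquare x = 23; +1 → 24, wraps to 0 = a, carry into square.
Latitude square 6; +1 → 7.
The longitude characters are unchanged.

AG07na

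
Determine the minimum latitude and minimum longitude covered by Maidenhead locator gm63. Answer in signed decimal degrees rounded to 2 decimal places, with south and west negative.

Field G=6, M=12: +6·20° lon, +12·10° lat → SW at lon -60°, lat 30°.
Square 6, 3: +6·2° lon, +3·1° lat → SW at lon -48°, lat 33°.
latitude 33.00, longitude -48.00.

33.00, -48.00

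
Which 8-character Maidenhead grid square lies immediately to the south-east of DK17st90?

DK17ts09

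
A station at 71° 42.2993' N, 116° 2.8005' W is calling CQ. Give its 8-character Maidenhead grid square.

Shift to the Maidenhead origin (180°W, 90°S): lon 63.95333, lat 161.70499.
Field: lon ⌊63.95333/20⌋ = 3 → D; lat ⌊161.70499/10⌋ = 16 → Q.
Square: lon ⌊3.95333/2⌋ = 1; lat ⌊1.70499/1⌋ = 1.
Subsquare: lon ⌊1.95333/0.0833333⌋ = 23 → x; lat ⌊0.70499/0.0416667⌋ = 16 → q.
Extended square: lon ⌊0.03666/0.00833333⌋ = 4; lat ⌊0.03832/0.00416667⌋ = 9.

DQ11xq49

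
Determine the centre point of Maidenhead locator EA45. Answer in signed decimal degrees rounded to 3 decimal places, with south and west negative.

-84.500, -91.000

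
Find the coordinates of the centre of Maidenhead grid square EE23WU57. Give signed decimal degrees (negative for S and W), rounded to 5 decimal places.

-46.13542, -94.12083

Field E=4, E=4: +4·20° lon, +4·10° lat → SW at lon -100°, lat -50°.
Square 2, 3: +2·2° lon, +3·1° lat → SW at lon -96°, lat -47°.
Subsquare w=22, u=20: +22·0.0833333° lon, +20·0.0416667° lat → SW at lon -94.1667°, lat -46.1667°.
Extended square 5, 7: +5·0.00833333° lon, +7·0.00416667° lat → SW at lon -94.125°, lat -46.1375°.
Cell spans 0.00833333° lon × 0.00416667° lat. Centre is SW corner plus half of each.
latitude -46.13542, longitude -94.12083.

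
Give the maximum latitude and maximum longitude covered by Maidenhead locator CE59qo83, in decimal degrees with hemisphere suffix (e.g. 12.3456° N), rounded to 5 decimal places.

40.40000° S, 128.59167° W

Field C=2, E=4: +2·20° lon, +4·10° lat → SW at lon -140°, lat -50°.
Square 5, 9: +5·2° lon, +9·1° lat → SW at lon -130°, lat -41°.
Subsquare q=16, o=14: +16·0.0833333° lon, +14·0.0416667° lat → SW at lon -128.667°, lat -40.4167°.
Extended square 8, 3: +8·0.00833333° lon, +3·0.00416667° lat → SW at lon -128.6°, lat -40.4042°.
Cell spans 0.00833333° lon × 0.00416667° lat. NE corner is SW corner plus one full cell.
latitude 40.40000° S, longitude 128.59167° W.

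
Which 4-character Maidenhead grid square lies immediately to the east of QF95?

RF05

Longitude square 9; +1 → 10, wraps to 0, carry into field.
Longitude field Q = 16; +1 → 17 = R.
The latitude characters are unchanged.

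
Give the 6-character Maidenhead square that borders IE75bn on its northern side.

IE75bo

Latitude subsquare n = 13; +1 → 14 = o.
The longitude characters are unchanged.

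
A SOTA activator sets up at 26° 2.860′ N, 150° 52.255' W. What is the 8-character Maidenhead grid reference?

BL46nb51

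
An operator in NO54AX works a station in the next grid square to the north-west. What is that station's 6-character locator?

NO45xa

Longitude subsquare a = 0; −1 → -1, wraps to 23 = x, carry into square.
Longitude square 5; −1 → 4.
Latitude subsquare x = 23; +1 → 24, wraps to 0 = a, carry into square.
Latitude square 4; +1 → 5.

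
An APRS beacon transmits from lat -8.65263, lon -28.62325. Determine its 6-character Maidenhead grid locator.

HI51qi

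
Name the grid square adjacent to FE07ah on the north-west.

EE97xi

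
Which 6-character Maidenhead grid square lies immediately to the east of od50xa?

Longitude subsquare x = 23; +1 → 24, wraps to 0 = a, carry into square.
Longitude square 5; +1 → 6.
The latitude characters are unchanged.

OD60aa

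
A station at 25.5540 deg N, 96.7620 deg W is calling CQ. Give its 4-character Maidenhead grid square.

EL15

Add 180° to longitude and 90° to latitude: 83.24, 115.55.
Field (20°×10°, letters A–R): 83.24/20 → 4 → E, 115.55/10 → 11 → L; chars EL.
Square (2°×1°, digits 0–9): 3.24/2 → 1, 5.55/1 → 5; chars 15.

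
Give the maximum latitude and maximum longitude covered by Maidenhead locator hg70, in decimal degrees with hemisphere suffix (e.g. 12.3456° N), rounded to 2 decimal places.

Field H=7, G=6: +7·20° lon, +6·10° lat → SW at lon -40°, lat -30°.
Square 7, 0: +7·2° lon, +0·1° lat → SW at lon -26°, lat -30°.
Cell spans 2° lon × 1° lat. NE corner is SW corner plus one full cell.
latitude 29.00° S, longitude 24.00° W.

29.00° S, 24.00° W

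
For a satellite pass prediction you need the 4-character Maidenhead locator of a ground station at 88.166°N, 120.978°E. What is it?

Shift to the Maidenhead origin (180°W, 90°S): lon 300.98, lat 178.17.
Field: 300.98/20 → 15 → P, 178.17/10 → 17 → R; chars PR.
Square: 0.98/2 → 0, 8.17/1 → 8; chars 08.

PR08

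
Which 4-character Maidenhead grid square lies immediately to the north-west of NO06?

MO97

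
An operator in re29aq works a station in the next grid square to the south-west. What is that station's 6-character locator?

Longitude subsquare a = 0; −1 → -1, wraps to 23 = x, carry into square.
Longitude square 2; −1 → 1.
Latitude subsquare q = 16; −1 → 15 = p.

RE19xp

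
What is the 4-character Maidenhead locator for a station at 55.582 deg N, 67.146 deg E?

MO35

Shift to the Maidenhead origin (180°W, 90°S): lon 247.15, lat 145.58.
Field: 247.15/20 → 12 → M, 145.58/10 → 14 → O; chars MO.
Square: 7.15/2 → 3, 5.58/1 → 5; chars 35.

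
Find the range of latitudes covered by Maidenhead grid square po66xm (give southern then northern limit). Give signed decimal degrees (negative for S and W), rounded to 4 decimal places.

56.5000, 56.5417

Field P=15, O=14: +15·20° lon, +14·10° lat → SW at lon 120°, lat 50°.
Square 6, 6: +6·2° lon, +6·1° lat → SW at lon 132°, lat 56°.
Subsquare x=23, m=12: +23·0.0833333° lon, +12·0.0416667° lat → SW at lon 133.917°, lat 56.5°.
Cell spans 0.0833333° lon × 0.0416667° lat.
south 56.5000, north 56.5417.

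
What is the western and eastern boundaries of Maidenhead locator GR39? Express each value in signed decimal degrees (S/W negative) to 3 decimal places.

Field G=6, R=17: +6·20° lon, +17·10° lat → SW at lon -60°, lat 80°.
Square 3, 9: +3·2° lon, +9·1° lat → SW at lon -54°, lat 89°.
Cell spans 2° lon × 1° lat.
west -54.000, east -52.000.

-54.000, -52.000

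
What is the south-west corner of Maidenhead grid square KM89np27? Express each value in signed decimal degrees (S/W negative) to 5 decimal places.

39.65417, 37.10000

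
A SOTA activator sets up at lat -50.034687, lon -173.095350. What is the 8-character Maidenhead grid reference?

AD39kx81

Add 180° to longitude and 90° to latitude: 6.90465, 39.96531.
Field: lon ⌊6.90465/20⌋ = 0 → A; lat ⌊39.96531/10⌋ = 3 → D.
Square: lon ⌊6.90465/2⌋ = 3; lat ⌊9.96531/1⌋ = 9.
Subsquare: lon ⌊0.90465/0.0833333⌋ = 10 → k; lat ⌊0.96531/0.0416667⌋ = 23 → x.
Extended square: lon ⌊0.07132/0.00833333⌋ = 8; lat ⌊0.00698/0.00416667⌋ = 1.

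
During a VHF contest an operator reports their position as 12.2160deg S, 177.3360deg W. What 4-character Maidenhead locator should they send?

Add 180° to longitude and 90° to latitude: 2.66, 77.78.
Field: 2.66/20 → 0 → A, 77.78/10 → 7 → H; chars AH.
Square: 2.66/2 → 1, 7.78/1 → 7; chars 17.

AH17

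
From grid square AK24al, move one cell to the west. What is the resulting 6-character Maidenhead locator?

AK14xl

Longitude subsquare a = 0; −1 → -1, wraps to 23 = x, carry into square.
Longitude square 2; −1 → 1.
The latitude characters are unchanged.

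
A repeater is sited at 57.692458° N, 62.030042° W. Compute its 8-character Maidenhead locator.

FO87xq66

Offset from 180°W / 90°S: lon 117.96996°, lat 147.69246°.
Field: 117.96996/20 → 5 → F, 147.69246/10 → 14 → O; chars FO.
Square: 17.96996/2 → 8, 7.69246/1 → 7; chars 87.
Subsquare: 1.96996/0.0833333 → 23 → x, 0.69246/0.0416667 → 16 → q; chars xq.
Extended square: 0.05329/0.00833333 → 6, 0.02579/0.00416667 → 6; chars 66.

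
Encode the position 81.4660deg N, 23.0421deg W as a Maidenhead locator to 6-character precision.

Add 180° to longitude and 90° to latitude: 156.9579, 171.4660.
Field: lon ⌊156.9579/20⌋ = 7 → H; lat ⌊171.4660/10⌋ = 17 → R.
Square: lon ⌊16.9579/2⌋ = 8; lat ⌊1.4660/1⌋ = 1.
Subsquare: lon ⌊0.9579/0.0833333⌋ = 11 → l; lat ⌊0.4660/0.0416667⌋ = 11 → l.

HR81ll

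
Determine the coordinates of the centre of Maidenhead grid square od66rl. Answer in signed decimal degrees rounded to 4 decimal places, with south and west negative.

-53.5208, 113.4583

Field O=14, D=3: +14·20° lon, +3·10° lat → SW at lon 100°, lat -60°.
Square 6, 6: +6·2° lon, +6·1° lat → SW at lon 112°, lat -54°.
Subsquare r=17, l=11: +17·0.0833333° lon, +11·0.0416667° lat → SW at lon 113.417°, lat -53.5417°.
Cell spans 0.0833333° lon × 0.0416667° lat. Centre is SW corner plus half of each.
latitude -53.5208, longitude 113.4583.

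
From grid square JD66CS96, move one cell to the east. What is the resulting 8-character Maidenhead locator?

JD66ds06

Longitude extended square 9; +1 → 10, wraps to 0, carry into subsquare.
Longitude subsquare c = 2; +1 → 3 = d.
The latitude characters are unchanged.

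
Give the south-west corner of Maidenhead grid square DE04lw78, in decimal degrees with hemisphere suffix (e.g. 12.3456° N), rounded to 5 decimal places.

Field D=3, E=4: +3·20° lon, +4·10° lat → SW at lon -120°, lat -50°.
Square 0, 4: +0·2° lon, +4·1° lat → SW at lon -120°, lat -46°.
Subsquare l=11, w=22: +11·0.0833333° lon, +22·0.0416667° lat → SW at lon -119.083°, lat -45.0833°.
Extended square 7, 8: +7·0.00833333° lon, +8·0.00416667° lat → SW at lon -119.025°, lat -45.05°.
latitude 45.05000° S, longitude 119.02500° W.

45.05000° S, 119.02500° W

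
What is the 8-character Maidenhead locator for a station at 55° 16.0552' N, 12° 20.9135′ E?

Offset from 180°W / 90°S: lon 192.34856°, lat 145.26759°.
Field: lon ⌊192.34856/20⌋ = 9 → J; lat ⌊145.26759/10⌋ = 14 → O.
Square: lon ⌊12.34856/2⌋ = 6; lat ⌊5.26759/1⌋ = 5.
Subsquare: lon ⌊0.34856/0.0833333⌋ = 4 → e; lat ⌊0.26759/0.0416667⌋ = 6 → g.
Extended square: lon ⌊0.01522/0.00833333⌋ = 1; lat ⌊0.01759/0.00416667⌋ = 4.

JO65eg14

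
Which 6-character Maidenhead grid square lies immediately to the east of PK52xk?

PK62ak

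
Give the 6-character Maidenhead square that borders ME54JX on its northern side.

ME55ja

Latitude subsquare x = 23; +1 → 24, wraps to 0 = a, carry into square.
Latitude square 4; +1 → 5.
The longitude characters are unchanged.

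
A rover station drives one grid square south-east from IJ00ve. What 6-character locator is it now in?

Longitude subsquare v = 21; +1 → 22 = w.
Latitude subsquare e = 4; −1 → 3 = d.

IJ00wd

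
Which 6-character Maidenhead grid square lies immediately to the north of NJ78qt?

NJ78qu

Latitude subsquare t = 19; +1 → 20 = u.
The longitude characters are unchanged.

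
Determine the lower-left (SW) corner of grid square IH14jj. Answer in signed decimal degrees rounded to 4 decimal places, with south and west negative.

Field I=8, H=7: +8·20° lon, +7·10° lat → SW at lon -20°, lat -20°.
Square 1, 4: +1·2° lon, +4·1° lat → SW at lon -18°, lat -16°.
Subsquare j=9, j=9: +9·0.0833333° lon, +9·0.0416667° lat → SW at lon -17.25°, lat -15.625°.
latitude -15.6250, longitude -17.2500.

-15.6250, -17.2500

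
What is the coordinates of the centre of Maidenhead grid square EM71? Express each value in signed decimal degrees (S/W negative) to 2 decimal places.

Field E=4, M=12: +4·20° lon, +12·10° lat → SW at lon -100°, lat 30°.
Square 7, 1: +7·2° lon, +1·1° lat → SW at lon -86°, lat 31°.
Cell spans 2° lon × 1° lat. Centre is SW corner plus half of each.
latitude 31.50, longitude -85.00.

31.50, -85.00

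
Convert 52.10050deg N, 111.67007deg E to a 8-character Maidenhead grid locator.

OO52uc04

Add 180° to longitude and 90° to latitude: 291.67007, 142.10050.
Field: lon ⌊291.67007/20⌋ = 14 → O; lat ⌊142.10050/10⌋ = 14 → O.
Square: lon ⌊11.67007/2⌋ = 5; lat ⌊2.10050/1⌋ = 2.
Subsquare: lon ⌊1.67007/0.0833333⌋ = 20 → u; lat ⌊0.10050/0.0416667⌋ = 2 → c.
Extended square: lon ⌊0.00340/0.00833333⌋ = 0; lat ⌊0.01717/0.00416667⌋ = 4.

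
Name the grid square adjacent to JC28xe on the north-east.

Longitude subsquare x = 23; +1 → 24, wraps to 0 = a, carry into square.
Longitude square 2; +1 → 3.
Latitude subsquare e = 4; +1 → 5 = f.

JC38af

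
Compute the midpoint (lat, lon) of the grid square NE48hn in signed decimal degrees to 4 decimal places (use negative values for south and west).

Field N=13, E=4: +13·20° lon, +4·10° lat → SW at lon 80°, lat -50°.
Square 4, 8: +4·2° lon, +8·1° lat → SW at lon 88°, lat -42°.
Subsquare h=7, n=13: +7·0.0833333° lon, +13·0.0416667° lat → SW at lon 88.5833°, lat -41.4583°.
Cell spans 0.0833333° lon × 0.0416667° lat. Centre is SW corner plus half of each.
latitude -41.4375, longitude 88.6250.

-41.4375, 88.6250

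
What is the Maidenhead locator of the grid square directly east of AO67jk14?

AO67jk24

Longitude extended square 1; +1 → 2.
The latitude characters are unchanged.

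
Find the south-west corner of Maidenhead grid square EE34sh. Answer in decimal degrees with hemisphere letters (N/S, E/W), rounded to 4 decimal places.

Field E=4, E=4: +4·20° lon, +4·10° lat → SW at lon -100°, lat -50°.
Square 3, 4: +3·2° lon, +4·1° lat → SW at lon -94°, lat -46°.
Subsquare s=18, h=7: +18·0.0833333° lon, +7·0.0416667° lat → SW at lon -92.5°, lat -45.7083°.
latitude 45.7083° S, longitude 92.5000° W.

45.7083° S, 92.5000° W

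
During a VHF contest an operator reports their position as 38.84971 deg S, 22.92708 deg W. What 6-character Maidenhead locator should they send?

HF81md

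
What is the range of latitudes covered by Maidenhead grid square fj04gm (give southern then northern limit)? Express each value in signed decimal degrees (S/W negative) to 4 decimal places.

4.5000, 4.5417

Field F=5, J=9: +5·20° lon, +9·10° lat → SW at lon -80°, lat 0°.
Square 0, 4: +0·2° lon, +4·1° lat → SW at lon -80°, lat 4°.
Subsquare g=6, m=12: +6·0.0833333° lon, +12·0.0416667° lat → SW at lon -79.5°, lat 4.5°.
Cell spans 0.0833333° lon × 0.0416667° lat.
south 4.5000, north 4.5417.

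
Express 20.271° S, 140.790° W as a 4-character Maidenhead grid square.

BG99

Shift to the Maidenhead origin (180°W, 90°S): lon 39.21, lat 69.73.
Field (20°×10°, letters A–R): 39.21/20 → 1 → B, 69.73/10 → 6 → G; chars BG.
Square (2°×1°, digits 0–9): 19.21/2 → 9, 9.73/1 → 9; chars 99.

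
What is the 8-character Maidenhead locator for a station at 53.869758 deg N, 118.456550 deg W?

DO03su58

Offset from 180°W / 90°S: lon 61.54345°, lat 143.86976°.
Field: lon ⌊61.54345/20⌋ = 3 → D; lat ⌊143.86976/10⌋ = 14 → O.
Square: lon ⌊1.54345/2⌋ = 0; lat ⌊3.86976/1⌋ = 3.
Subsquare: lon ⌊1.54345/0.0833333⌋ = 18 → s; lat ⌊0.86976/0.0416667⌋ = 20 → u.
Extended square: lon ⌊0.04345/0.00833333⌋ = 5; lat ⌊0.03642/0.00416667⌋ = 8.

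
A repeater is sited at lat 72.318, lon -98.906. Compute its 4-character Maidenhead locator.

EQ02

Offset from 180°W / 90°S: lon 81.09°, lat 162.32°.
Field: 81.09/20 → 4 → E, 162.32/10 → 16 → Q; chars EQ.
Square: 1.09/2 → 0, 2.32/1 → 2; chars 02.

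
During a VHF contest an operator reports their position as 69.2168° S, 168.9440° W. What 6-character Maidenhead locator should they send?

AC50ms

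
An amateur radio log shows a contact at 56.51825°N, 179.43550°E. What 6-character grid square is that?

Offset from 180°W / 90°S: lon 359.4355°, lat 146.5182°.
Field: lon ⌊359.4355/20⌋ = 17 → R; lat ⌊146.5182/10⌋ = 14 → O.
Square: lon ⌊19.4355/2⌋ = 9; lat ⌊6.5182/1⌋ = 6.
Subsquare: lon ⌊1.4355/0.0833333⌋ = 17 → r; lat ⌊0.5182/0.0416667⌋ = 12 → m.

RO96rm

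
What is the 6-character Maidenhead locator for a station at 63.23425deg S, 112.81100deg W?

Shift to the Maidenhead origin (180°W, 90°S): lon 67.1890, lat 26.7657.
Field: lon ⌊67.1890/20⌋ = 3 → D; lat ⌊26.7657/10⌋ = 2 → C.
Square: lon ⌊7.1890/2⌋ = 3; lat ⌊6.7657/1⌋ = 6.
Subsquare: lon ⌊1.1890/0.0833333⌋ = 14 → o; lat ⌊0.7657/0.0416667⌋ = 18 → s.

DC36os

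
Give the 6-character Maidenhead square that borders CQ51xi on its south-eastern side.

CQ61ah

Longitude subsquare x = 23; +1 → 24, wraps to 0 = a, carry into square.
Longitude square 5; +1 → 6.
Latitude subsquare i = 8; −1 → 7 = h.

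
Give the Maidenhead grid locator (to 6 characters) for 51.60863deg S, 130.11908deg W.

CD48wj

Add 180° to longitude and 90° to latitude: 49.8809, 38.3914.
Field: lon ⌊49.8809/20⌋ = 2 → C; lat ⌊38.3914/10⌋ = 3 → D.
Square: lon ⌊9.8809/2⌋ = 4; lat ⌊8.3914/1⌋ = 8.
Subsquare: lon ⌊1.8809/0.0833333⌋ = 22 → w; lat ⌊0.3914/0.0416667⌋ = 9 → j.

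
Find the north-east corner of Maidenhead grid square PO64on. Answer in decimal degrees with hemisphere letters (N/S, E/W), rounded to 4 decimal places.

54.5833° N, 133.2500° E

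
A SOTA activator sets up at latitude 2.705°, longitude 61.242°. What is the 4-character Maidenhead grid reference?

MJ02

Add 180° to longitude and 90° to latitude: 241.24, 92.70.
Field (20°×10°, letters A–R): 241.24/20 → 12 → M, 92.70/10 → 9 → J; chars MJ.
Square (2°×1°, digits 0–9): 1.24/2 → 0, 2.70/1 → 2; chars 02.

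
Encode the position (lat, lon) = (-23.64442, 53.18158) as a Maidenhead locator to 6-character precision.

LG66oi

Add 180° to longitude and 90° to latitude: 233.1816, 66.3556.
Field: 233.1816/20 → 11 → L, 66.3556/10 → 6 → G; chars LG.
Square: 13.1816/2 → 6, 6.3556/1 → 6; chars 66.
Subsquare: 1.1816/0.0833333 → 14 → o, 0.3556/0.0416667 → 8 → i; chars oi.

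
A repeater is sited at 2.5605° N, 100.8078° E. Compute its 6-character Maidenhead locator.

OJ02jn

Offset from 180°W / 90°S: lon 280.8078°, lat 92.5605°.
Field (20°×10°, letters A–R): lon ⌊280.8078/20⌋ = 14 → O; lat ⌊92.5605/10⌋ = 9 → J.
Square (2°×1°, digits 0–9): lon ⌊0.8078/2⌋ = 0; lat ⌊2.5605/1⌋ = 2.
Subsquare (5′×2.5′, letters a–x): lon ⌊0.8078/0.0833333⌋ = 9 → j; lat ⌊0.5605/0.0416667⌋ = 13 → n.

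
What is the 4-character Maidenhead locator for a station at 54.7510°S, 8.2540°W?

ID55

Shift to the Maidenhead origin (180°W, 90°S): lon 171.75, lat 35.25.
Field (20°×10°, letters A–R): 171.75/20 → 8 → I, 35.25/10 → 3 → D; chars ID.
Square (2°×1°, digits 0–9): 11.75/2 → 5, 5.25/1 → 5; chars 55.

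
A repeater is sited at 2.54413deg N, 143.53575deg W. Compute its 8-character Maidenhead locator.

BJ82fn50

Offset from 180°W / 90°S: lon 36.46425°, lat 92.54413°.
Field (20°×10°, letters A–R): lon ⌊36.46425/20⌋ = 1 → B; lat ⌊92.54413/10⌋ = 9 → J.
Square (2°×1°, digits 0–9): lon ⌊16.46425/2⌋ = 8; lat ⌊2.54413/1⌋ = 2.
Subsquare (5′×2.5′, letters a–x): lon ⌊0.46425/0.0833333⌋ = 5 → f; lat ⌊0.54413/0.0416667⌋ = 13 → n.
Extended square (30″×15″, digits 0–9): lon ⌊0.04758/0.00833333⌋ = 5; lat ⌊0.00246/0.00416667⌋ = 0.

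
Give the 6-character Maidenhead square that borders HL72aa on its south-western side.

Longitude subsquare a = 0; −1 → -1, wraps to 23 = x, carry into square.
Longitude square 7; −1 → 6.
Latitude subsquare a = 0; −1 → -1, wraps to 23 = x, carry into square.
Latitude square 2; −1 → 1.

HL61xx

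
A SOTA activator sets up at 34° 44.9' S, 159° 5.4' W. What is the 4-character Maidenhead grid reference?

Add 180° to longitude and 90° to latitude: 20.91, 55.25.
Field: lon ⌊20.91/20⌋ = 1 → B; lat ⌊55.25/10⌋ = 5 → F.
Square: lon ⌊0.91/2⌋ = 0; lat ⌊5.25/1⌋ = 5.

BF05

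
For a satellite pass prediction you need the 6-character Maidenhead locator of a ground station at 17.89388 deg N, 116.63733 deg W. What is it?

Offset from 180°W / 90°S: lon 63.3627°, lat 107.8939°.
Field: 63.3627/20 → 3 → D, 107.8939/10 → 10 → K; chars DK.
Square: 3.3627/2 → 1, 7.8939/1 → 7; chars 17.
Subsquare: 1.3627/0.0833333 → 16 → q, 0.8939/0.0416667 → 21 → v; chars qv.

DK17qv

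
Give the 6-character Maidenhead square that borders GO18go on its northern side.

GO18gp

Latitude subsquare o = 14; +1 → 15 = p.
The longitude characters are unchanged.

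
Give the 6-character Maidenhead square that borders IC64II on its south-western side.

Longitude subsquare i = 8; −1 → 7 = h.
Latitude subsquare i = 8; −1 → 7 = h.

IC64hh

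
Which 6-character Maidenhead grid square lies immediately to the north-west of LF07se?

Longitude subsquare s = 18; −1 → 17 = r.
Latitude subsquare e = 4; +1 → 5 = f.

LF07rf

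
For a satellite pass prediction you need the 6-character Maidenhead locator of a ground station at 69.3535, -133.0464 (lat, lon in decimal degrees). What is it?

Offset from 180°W / 90°S: lon 46.9536°, lat 159.3535°.
Field (20°×10°, letters A–R): lon ⌊46.9536/20⌋ = 2 → C; lat ⌊159.3535/10⌋ = 15 → P.
Square (2°×1°, digits 0–9): lon ⌊6.9536/2⌋ = 3; lat ⌊9.3535/1⌋ = 9.
Subsquare (5′×2.5′, letters a–x): lon ⌊0.9536/0.0833333⌋ = 11 → l; lat ⌊0.3535/0.0416667⌋ = 8 → i.

CP39li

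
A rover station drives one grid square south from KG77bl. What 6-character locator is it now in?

KG77bk

Latitude subsquare l = 11; −1 → 10 = k.
The longitude characters are unchanged.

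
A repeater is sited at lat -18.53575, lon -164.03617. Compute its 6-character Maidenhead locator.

Add 180° to longitude and 90° to latitude: 15.9638, 71.4642.
Field (20°×10°, letters A–R): lon ⌊15.9638/20⌋ = 0 → A; lat ⌊71.4642/10⌋ = 7 → H.
Square (2°×1°, digits 0–9): lon ⌊15.9638/2⌋ = 7; lat ⌊1.4642/1⌋ = 1.
Subsquare (5′×2.5′, letters a–x): lon ⌊1.9638/0.0833333⌋ = 23 → x; lat ⌊0.4642/0.0416667⌋ = 11 → l.

AH71xl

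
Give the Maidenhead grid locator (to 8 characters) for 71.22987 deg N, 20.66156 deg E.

KQ01hf95

Offset from 180°W / 90°S: lon 200.66156°, lat 161.22987°.
Field: lon ⌊200.66156/20⌋ = 10 → K; lat ⌊161.22987/10⌋ = 16 → Q.
Square: lon ⌊0.66156/2⌋ = 0; lat ⌊1.22987/1⌋ = 1.
Subsquare: lon ⌊0.66156/0.0833333⌋ = 7 → h; lat ⌊0.22987/0.0416667⌋ = 5 → f.
Extended square: lon ⌊0.07823/0.00833333⌋ = 9; lat ⌊0.02154/0.00416667⌋ = 5.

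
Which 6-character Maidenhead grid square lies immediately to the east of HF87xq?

HF97aq

Longitude subsquare x = 23; +1 → 24, wraps to 0 = a, carry into square.
Longitude square 8; +1 → 9.
The latitude characters are unchanged.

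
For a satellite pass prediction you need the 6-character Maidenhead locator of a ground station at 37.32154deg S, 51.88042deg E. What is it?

Offset from 180°W / 90°S: lon 231.8804°, lat 52.6785°.
Field: 231.8804/20 → 11 → L, 52.6785/10 → 5 → F; chars LF.
Square: 11.8804/2 → 5, 2.6785/1 → 2; chars 52.
Subsquare: 1.8804/0.0833333 → 22 → w, 0.6785/0.0416667 → 16 → q; chars wq.

LF52wq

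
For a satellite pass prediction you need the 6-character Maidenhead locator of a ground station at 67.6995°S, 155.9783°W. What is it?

Shift to the Maidenhead origin (180°W, 90°S): lon 24.0217, lat 22.3005.
Field (20°×10°, letters A–R): lon ⌊24.0217/20⌋ = 1 → B; lat ⌊22.3005/10⌋ = 2 → C.
Square (2°×1°, digits 0–9): lon ⌊4.0217/2⌋ = 2; lat ⌊2.3005/1⌋ = 2.
Subsquare (5′×2.5′, letters a–x): lon ⌊0.0217/0.0833333⌋ = 0 → a; lat ⌊0.3005/0.0416667⌋ = 7 → h.

BC22ah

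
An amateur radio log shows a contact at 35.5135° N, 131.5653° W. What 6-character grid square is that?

CM45fm

Offset from 180°W / 90°S: lon 48.4347°, lat 125.5135°.
Field: lon ⌊48.4347/20⌋ = 2 → C; lat ⌊125.5135/10⌋ = 12 → M.
Square: lon ⌊8.4347/2⌋ = 4; lat ⌊5.5135/1⌋ = 5.
Subsquare: lon ⌊0.4347/0.0833333⌋ = 5 → f; lat ⌊0.5135/0.0416667⌋ = 12 → m.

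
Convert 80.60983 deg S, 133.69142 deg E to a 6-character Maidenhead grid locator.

Add 180° to longitude and 90° to latitude: 313.6914, 9.3902.
Field (20°×10°, letters A–R): lon ⌊313.6914/20⌋ = 15 → P; lat ⌊9.3902/10⌋ = 0 → A.
Square (2°×1°, digits 0–9): lon ⌊13.6914/2⌋ = 6; lat ⌊9.3902/1⌋ = 9.
Subsquare (5′×2.5′, letters a–x): lon ⌊1.6914/0.0833333⌋ = 20 → u; lat ⌊0.3902/0.0416667⌋ = 9 → j.

PA69uj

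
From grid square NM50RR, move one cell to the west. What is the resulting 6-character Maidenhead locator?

NM50qr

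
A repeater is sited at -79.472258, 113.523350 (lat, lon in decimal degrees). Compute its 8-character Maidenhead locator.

Shift to the Maidenhead origin (180°W, 90°S): lon 293.52335, lat 10.52774.
Field: 293.52335/20 → 14 → O, 10.52774/10 → 1 → B; chars OB.
Square: 13.52335/2 → 6, 0.52774/1 → 0; chars 60.
Subsquare: 1.52335/0.0833333 → 18 → s, 0.52774/0.0416667 → 12 → m; chars sm.
Extended square: 0.02335/0.00833333 → 2, 0.02774/0.00416667 → 6; chars 26.

OB60sm26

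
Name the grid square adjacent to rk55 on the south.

Latitude square 5; −1 → 4.
The longitude characters are unchanged.

RK54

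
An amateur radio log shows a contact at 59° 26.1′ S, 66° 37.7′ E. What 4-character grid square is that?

MD30

Offset from 180°W / 90°S: lon 246.63°, lat 30.56°.
Field: lon ⌊246.63/20⌋ = 12 → M; lat ⌊30.56/10⌋ = 3 → D.
Square: lon ⌊6.63/2⌋ = 3; lat ⌊0.56/1⌋ = 0.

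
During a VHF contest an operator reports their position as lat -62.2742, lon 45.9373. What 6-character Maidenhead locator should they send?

LC27xr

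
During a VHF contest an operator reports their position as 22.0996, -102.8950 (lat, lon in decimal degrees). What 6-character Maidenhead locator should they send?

Offset from 180°W / 90°S: lon 77.1050°, lat 112.0996°.
Field (20°×10°, letters A–R): 77.1050/20 → 3 → D, 112.0996/10 → 11 → L; chars DL.
Square (2°×1°, digits 0–9): 17.1050/2 → 8, 2.0996/1 → 2; chars 82.
Subsquare (5′×2.5′, letters a–x): 1.1050/0.0833333 → 13 → n, 0.0996/0.0416667 → 2 → c; chars nc.

DL82nc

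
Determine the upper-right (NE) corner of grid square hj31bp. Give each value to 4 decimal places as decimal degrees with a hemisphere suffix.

1.6667° N, 33.8333° W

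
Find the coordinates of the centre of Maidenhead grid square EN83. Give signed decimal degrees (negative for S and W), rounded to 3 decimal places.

43.500, -83.000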